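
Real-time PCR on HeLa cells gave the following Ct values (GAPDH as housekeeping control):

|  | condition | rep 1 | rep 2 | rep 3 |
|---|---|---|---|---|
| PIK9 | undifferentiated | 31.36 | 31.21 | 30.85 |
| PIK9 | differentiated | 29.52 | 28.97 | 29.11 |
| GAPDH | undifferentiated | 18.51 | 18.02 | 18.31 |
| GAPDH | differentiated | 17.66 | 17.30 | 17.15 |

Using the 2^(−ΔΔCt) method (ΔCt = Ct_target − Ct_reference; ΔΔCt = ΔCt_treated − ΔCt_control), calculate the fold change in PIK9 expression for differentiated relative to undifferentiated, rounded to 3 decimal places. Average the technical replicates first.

Mean Ct: PIK9 undifferentiated 31.140; PIK9 differentiated 29.200; GAPDH undifferentiated 18.280; GAPDH differentiated 17.370
ΔCt(undifferentiated) = 31.140 − 18.280 = 12.860
ΔCt(differentiated) = 29.200 − 17.370 = 11.830
ΔΔCt = 11.830 − 12.860 = -1.030
Fold change = 2^(−(-1.030)) = 2^1.030 = 2.0420

2.042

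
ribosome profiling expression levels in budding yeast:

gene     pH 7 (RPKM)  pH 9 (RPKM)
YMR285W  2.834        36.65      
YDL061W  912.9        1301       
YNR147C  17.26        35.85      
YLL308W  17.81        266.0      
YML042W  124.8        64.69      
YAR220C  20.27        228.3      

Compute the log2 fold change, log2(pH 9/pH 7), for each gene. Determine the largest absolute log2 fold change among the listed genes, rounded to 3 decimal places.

log2(36.65/2.834) = 3.693  (YMR285W)
log2(1301/912.9) = 0.511  (YDL061W)
log2(35.85/17.26) = 1.055  (YNR147C)
log2(266.0/17.81) = 3.901  (YLL308W)
log2(64.69/124.8) = -0.948  (YML042W)
log2(228.3/20.27) = 3.494  (YAR220C)
The largest magnitude belongs to YLL308W.

3.901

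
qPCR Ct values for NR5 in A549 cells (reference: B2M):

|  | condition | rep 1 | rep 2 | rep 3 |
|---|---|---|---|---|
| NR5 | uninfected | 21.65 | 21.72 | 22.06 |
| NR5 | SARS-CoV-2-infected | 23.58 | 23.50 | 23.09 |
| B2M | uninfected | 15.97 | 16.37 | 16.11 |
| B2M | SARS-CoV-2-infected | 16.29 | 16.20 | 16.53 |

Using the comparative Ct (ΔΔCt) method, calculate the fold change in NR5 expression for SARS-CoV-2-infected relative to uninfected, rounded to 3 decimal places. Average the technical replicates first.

Mean Ct: NR5 uninfected 21.810; NR5 SARS-CoV-2-infected 23.390; B2M uninfected 16.150; B2M SARS-CoV-2-infected 16.340
ΔCt(uninfected) = 21.810 − 16.150 = 5.660
ΔCt(SARS-CoV-2-infected) = 23.390 − 16.340 = 7.050
ΔΔCt = 7.050 − 5.660 = 1.390
Fold change = 2^(−1.390) = 0.3816

0.382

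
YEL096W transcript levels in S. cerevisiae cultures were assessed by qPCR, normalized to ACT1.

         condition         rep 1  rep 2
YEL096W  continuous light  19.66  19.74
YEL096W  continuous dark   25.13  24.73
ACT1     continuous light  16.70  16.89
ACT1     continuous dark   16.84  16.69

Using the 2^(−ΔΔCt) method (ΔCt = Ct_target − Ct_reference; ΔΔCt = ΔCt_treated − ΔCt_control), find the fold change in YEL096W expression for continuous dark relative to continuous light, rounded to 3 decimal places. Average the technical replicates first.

Mean Ct: YEL096W continuous light 19.700; YEL096W continuous dark 24.930; ACT1 continuous light 16.795; ACT1 continuous dark 16.765
ΔCt(continuous light) = 19.700 − 16.795 = 2.905
ΔCt(continuous dark) = 24.930 − 16.765 = 8.165
ΔΔCt = 8.165 − 2.905 = 5.260
Fold change = 2^(−5.260) = 0.0261

0.026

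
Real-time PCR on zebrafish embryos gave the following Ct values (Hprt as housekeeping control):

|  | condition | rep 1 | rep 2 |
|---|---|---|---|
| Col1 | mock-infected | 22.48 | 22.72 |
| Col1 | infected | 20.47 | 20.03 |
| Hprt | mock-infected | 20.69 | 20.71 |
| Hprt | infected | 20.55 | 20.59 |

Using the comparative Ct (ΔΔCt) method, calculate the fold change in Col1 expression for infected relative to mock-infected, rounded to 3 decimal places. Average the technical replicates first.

4.659

Mean Ct: Col1 mock-infected 22.600; Col1 infected 20.250; Hprt mock-infected 20.700; Hprt infected 20.570
ΔCt(mock-infected) = 22.600 − 20.700 = 1.900
ΔCt(infected) = 20.250 − 20.570 = -0.320
ΔΔCt = -0.320 − 1.900 = -2.220
Fold change = 2^(−(-2.220)) = 2^2.220 = 4.6589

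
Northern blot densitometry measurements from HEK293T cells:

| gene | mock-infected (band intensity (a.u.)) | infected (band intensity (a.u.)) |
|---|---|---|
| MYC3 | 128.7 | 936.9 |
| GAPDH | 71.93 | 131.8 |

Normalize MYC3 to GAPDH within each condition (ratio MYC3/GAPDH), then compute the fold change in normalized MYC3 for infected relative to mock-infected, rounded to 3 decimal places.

3.973

MYC3/GAPDH (mock-infected) = 128.7 / 71.93 = 1.7892
MYC3/GAPDH (infected) = 936.9 / 131.8 = 7.1085
Fold change = 7.1085 / 1.7892 = 3.9729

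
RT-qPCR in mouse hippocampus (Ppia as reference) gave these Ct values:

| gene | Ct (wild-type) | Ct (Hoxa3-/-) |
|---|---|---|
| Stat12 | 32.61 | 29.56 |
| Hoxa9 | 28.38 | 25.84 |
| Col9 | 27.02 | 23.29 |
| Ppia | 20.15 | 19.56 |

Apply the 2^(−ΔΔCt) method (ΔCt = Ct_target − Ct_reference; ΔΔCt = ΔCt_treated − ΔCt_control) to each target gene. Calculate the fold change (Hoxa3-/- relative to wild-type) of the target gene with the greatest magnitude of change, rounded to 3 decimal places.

8.815

Stat12: ΔΔCt = (29.56−19.56) − (32.61−20.15) = 10.00 − 12.46 = -2.46; fold change = 2^2.46 = 5.502
Hoxa9: ΔΔCt = (25.84−19.56) − (28.38−20.15) = 6.28 − 8.23 = -1.95; fold change = 2^1.95 = 3.864
Col9: ΔΔCt = (23.29−19.56) − (27.02−20.15) = 3.73 − 6.87 = -3.14; fold change = 2^3.14 = 8.815
Col9 has the largest |ΔΔCt| = 3.14.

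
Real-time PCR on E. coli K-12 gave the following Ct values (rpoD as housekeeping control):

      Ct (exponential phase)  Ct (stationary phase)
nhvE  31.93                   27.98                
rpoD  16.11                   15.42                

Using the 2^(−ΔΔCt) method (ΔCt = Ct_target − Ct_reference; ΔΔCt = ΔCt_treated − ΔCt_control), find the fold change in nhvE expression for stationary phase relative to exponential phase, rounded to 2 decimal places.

9.58

ΔCt(exponential phase) = 31.930 − 16.110 = 15.820
ΔCt(stationary phase) = 27.980 − 15.420 = 12.560
ΔΔCt = 12.560 − 15.820 = -3.260
Fold change = 2^(−(-3.260)) = 2^3.260 = 9.580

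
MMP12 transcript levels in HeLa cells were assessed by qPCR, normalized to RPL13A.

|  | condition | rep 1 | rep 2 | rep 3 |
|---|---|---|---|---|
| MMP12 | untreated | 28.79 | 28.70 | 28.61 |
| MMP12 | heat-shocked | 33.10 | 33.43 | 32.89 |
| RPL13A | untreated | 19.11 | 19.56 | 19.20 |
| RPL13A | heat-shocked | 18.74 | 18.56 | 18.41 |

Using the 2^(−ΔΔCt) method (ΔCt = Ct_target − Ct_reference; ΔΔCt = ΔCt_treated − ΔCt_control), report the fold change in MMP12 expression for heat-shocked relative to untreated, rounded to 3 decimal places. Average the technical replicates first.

0.028

Mean Ct: MMP12 untreated 28.700; MMP12 heat-shocked 33.140; RPL13A untreated 19.290; RPL13A heat-shocked 18.570
ΔCt(untreated) = 28.700 − 19.290 = 9.410
ΔCt(heat-shocked) = 33.140 − 18.570 = 14.570
ΔΔCt = 14.570 − 9.410 = 5.160
Fold change = 2^(−5.160) = 0.0280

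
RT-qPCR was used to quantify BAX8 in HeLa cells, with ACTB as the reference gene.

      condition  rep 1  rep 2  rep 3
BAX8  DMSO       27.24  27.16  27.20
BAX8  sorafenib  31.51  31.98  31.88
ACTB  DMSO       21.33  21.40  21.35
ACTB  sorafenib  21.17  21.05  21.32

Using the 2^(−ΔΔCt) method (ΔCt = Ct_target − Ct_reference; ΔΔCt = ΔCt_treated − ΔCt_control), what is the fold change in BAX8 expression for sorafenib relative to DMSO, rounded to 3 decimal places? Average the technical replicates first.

Mean Ct: BAX8 DMSO 27.200; BAX8 sorafenib 31.790; ACTB DMSO 21.360; ACTB sorafenib 21.180
ΔCt(DMSO) = 27.200 − 21.360 = 5.840
ΔCt(sorafenib) = 31.790 − 21.180 = 10.610
ΔΔCt = 10.610 − 5.840 = 4.770
Fold change = 2^(−4.770) = 0.0367

0.037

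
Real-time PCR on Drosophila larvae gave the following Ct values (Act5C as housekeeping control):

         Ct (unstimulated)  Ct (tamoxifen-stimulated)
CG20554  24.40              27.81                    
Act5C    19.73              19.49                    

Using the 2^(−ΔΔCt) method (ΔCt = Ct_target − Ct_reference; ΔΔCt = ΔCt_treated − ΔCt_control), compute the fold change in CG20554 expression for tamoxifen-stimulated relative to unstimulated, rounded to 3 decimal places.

0.080

ΔCt(unstimulated) = 24.400 − 19.730 = 4.670
ΔCt(tamoxifen-stimulated) = 27.810 − 19.490 = 8.320
ΔΔCt = 8.320 − 4.670 = 3.650
Fold change = 2^(−3.650) = 0.0797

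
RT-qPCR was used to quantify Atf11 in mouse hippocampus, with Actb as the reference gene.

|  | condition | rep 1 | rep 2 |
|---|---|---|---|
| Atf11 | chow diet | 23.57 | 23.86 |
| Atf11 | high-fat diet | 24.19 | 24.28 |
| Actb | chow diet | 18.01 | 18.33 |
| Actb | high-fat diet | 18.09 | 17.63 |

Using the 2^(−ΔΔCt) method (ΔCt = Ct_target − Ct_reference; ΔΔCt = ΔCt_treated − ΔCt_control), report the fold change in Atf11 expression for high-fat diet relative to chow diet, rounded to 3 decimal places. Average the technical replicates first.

Mean Ct: Atf11 chow diet 23.715; Atf11 high-fat diet 24.235; Actb chow diet 18.170; Actb high-fat diet 17.860
ΔCt(chow diet) = 23.715 − 18.170 = 5.545
ΔCt(high-fat diet) = 24.235 − 17.860 = 6.375
ΔΔCt = 6.375 − 5.545 = 0.830
Fold change = 2^(−0.830) = 0.5625

0.563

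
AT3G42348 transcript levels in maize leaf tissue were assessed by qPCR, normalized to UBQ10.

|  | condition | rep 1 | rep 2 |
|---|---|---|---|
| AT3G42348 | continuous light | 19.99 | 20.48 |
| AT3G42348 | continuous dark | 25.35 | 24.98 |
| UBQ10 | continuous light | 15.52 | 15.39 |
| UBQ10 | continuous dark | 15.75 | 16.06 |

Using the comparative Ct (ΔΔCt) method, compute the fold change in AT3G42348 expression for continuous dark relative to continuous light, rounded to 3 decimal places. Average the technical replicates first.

0.045

Mean Ct: AT3G42348 continuous light 20.235; AT3G42348 continuous dark 25.165; UBQ10 continuous light 15.455; UBQ10 continuous dark 15.905
ΔCt(continuous light) = 20.235 − 15.455 = 4.780
ΔCt(continuous dark) = 25.165 − 15.905 = 9.260
ΔΔCt = 9.260 − 4.780 = 4.480
Fold change = 2^(−4.480) = 0.0448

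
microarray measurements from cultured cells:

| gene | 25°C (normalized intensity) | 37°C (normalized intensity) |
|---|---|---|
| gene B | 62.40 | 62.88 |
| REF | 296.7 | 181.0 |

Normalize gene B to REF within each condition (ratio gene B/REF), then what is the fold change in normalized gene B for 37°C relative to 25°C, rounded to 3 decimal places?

1.652

gene B/REF (25°C) = 62.40 / 296.7 = 0.21031
gene B/REF (37°C) = 62.88 / 181.0 = 0.3474
Fold change = 0.3474 / 0.21031 = 1.6518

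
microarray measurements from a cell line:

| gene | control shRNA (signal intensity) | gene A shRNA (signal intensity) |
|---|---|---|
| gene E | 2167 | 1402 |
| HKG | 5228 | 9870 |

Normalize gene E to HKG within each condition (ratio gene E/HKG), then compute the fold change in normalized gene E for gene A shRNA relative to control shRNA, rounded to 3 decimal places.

gene E/HKG (control shRNA) = 2167 / 5228 = 0.4145
gene E/HKG (gene A shRNA) = 1402 / 9870 = 0.14205
Fold change = 0.14205 / 0.4145 = 0.3427

0.343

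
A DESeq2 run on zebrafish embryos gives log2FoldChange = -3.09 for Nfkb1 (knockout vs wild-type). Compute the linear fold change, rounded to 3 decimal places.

Fold change = 2^(-3.09) = 0.1174

0.117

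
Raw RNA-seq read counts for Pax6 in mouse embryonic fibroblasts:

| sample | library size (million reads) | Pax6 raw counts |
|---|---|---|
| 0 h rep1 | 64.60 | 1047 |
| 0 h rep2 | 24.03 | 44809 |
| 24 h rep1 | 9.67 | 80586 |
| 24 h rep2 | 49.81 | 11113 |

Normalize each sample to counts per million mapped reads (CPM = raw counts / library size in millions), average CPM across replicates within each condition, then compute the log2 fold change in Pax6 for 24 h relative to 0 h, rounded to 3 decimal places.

2.186

CPM(0 h rep1) = 1047 / 64.60 = 16.2074
CPM(0 h rep2) = 44809 / 24.03 = 1864.7108
CPM(24 h rep1) = 80586 / 9.67 = 8333.6091
CPM(24 h rep2) = 11113 / 49.81 = 223.1078
mean CPM(0 h) = 940.4591; mean CPM(24 h) = 4278.3585
Fold change = 4278.3585 / 940.4591 = 4.54922
log2(4.54922) = 2.1856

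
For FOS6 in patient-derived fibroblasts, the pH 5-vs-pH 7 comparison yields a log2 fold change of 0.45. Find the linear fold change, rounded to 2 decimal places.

Fold change = 2^(0.45) = 1.366

1.37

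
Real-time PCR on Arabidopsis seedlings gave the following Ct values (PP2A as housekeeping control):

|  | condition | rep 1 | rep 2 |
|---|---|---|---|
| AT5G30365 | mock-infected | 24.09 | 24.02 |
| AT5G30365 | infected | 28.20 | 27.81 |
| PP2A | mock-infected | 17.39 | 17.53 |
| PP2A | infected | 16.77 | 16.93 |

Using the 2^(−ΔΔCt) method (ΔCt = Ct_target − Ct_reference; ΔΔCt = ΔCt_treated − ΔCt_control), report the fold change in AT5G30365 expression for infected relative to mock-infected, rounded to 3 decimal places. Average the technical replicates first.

Mean Ct: AT5G30365 mock-infected 24.055; AT5G30365 infected 28.005; PP2A mock-infected 17.460; PP2A infected 16.850
ΔCt(mock-infected) = 24.055 − 17.460 = 6.595
ΔCt(infected) = 28.005 − 16.850 = 11.155
ΔΔCt = 11.155 − 6.595 = 4.560
Fold change = 2^(−4.560) = 0.0424

0.042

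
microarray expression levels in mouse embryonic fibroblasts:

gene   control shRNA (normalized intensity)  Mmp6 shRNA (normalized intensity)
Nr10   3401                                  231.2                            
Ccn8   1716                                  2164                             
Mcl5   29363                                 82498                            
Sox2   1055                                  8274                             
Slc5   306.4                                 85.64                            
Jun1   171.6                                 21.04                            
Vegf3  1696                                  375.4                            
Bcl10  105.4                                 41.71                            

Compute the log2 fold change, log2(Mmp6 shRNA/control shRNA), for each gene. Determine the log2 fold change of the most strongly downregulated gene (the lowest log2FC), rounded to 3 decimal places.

log2(231.2/3401) = -3.879  (Nr10)
log2(2164/1716) = 0.335  (Ccn8)
log2(82498/29363) = 1.490  (Mcl5)
log2(8274/1055) = 2.971  (Sox2)
log2(85.64/306.4) = -1.839  (Slc5)
log2(21.04/171.6) = -3.028  (Jun1)
log2(375.4/1696) = -2.176  (Vegf3)
log2(41.71/105.4) = -1.337  (Bcl10)
Nr10 is most strongly downregulated.

-3.879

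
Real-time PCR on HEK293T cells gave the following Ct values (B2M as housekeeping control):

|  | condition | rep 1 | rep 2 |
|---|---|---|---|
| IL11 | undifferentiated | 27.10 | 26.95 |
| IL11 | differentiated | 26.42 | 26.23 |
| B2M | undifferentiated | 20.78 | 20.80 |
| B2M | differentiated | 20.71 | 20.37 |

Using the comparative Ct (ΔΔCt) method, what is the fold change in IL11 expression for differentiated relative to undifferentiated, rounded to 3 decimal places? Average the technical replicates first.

1.366

Mean Ct: IL11 undifferentiated 27.025; IL11 differentiated 26.325; B2M undifferentiated 20.790; B2M differentiated 20.540
ΔCt(undifferentiated) = 27.025 − 20.790 = 6.235
ΔCt(differentiated) = 26.325 − 20.540 = 5.785
ΔΔCt = 5.785 − 6.235 = -0.450
Fold change = 2^(−(-0.450)) = 2^0.450 = 1.3660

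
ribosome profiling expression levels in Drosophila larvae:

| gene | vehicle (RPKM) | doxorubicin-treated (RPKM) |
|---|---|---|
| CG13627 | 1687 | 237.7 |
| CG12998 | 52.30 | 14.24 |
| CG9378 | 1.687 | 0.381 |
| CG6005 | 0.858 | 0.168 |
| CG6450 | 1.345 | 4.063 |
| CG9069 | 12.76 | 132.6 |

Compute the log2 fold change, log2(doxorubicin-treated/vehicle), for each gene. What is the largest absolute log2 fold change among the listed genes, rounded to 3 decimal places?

3.377

log2(237.7/1687) = -2.827  (CG13627)
log2(14.24/52.30) = -1.877  (CG12998)
log2(0.381/1.687) = -2.147  (CG9378)
log2(0.168/0.858) = -2.353  (CG6005)
log2(4.063/1.345) = 1.595  (CG6450)
log2(132.6/12.76) = 3.377  (CG9069)
The largest magnitude belongs to CG9069.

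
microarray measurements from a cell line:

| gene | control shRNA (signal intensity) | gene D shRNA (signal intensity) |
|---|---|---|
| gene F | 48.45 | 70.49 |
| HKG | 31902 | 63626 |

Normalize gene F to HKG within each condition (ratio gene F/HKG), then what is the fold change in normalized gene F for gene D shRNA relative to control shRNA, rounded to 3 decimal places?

gene F/HKG (control shRNA) = 48.45 / 31902 = 0.0015187
gene F/HKG (gene D shRNA) = 70.49 / 63626 = 0.0011079
Fold change = 0.0011079 / 0.0015187 = 0.7295

0.729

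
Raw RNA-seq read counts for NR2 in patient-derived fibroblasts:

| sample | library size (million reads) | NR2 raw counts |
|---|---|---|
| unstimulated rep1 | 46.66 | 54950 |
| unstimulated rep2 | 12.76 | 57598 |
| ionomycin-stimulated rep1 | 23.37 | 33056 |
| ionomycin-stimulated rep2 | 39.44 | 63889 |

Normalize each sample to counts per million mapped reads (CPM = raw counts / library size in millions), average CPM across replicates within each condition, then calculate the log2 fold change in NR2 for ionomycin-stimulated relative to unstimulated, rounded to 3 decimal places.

-0.907

CPM(unstimulated rep1) = 54950 / 46.66 = 1177.6682
CPM(unstimulated rep2) = 57598 / 12.76 = 4513.9498
CPM(ionomycin-stimulated rep1) = 33056 / 23.37 = 1414.4630
CPM(ionomycin-stimulated rep2) = 63889 / 39.44 = 1619.9037
mean CPM(unstimulated) = 2845.8090; mean CPM(ionomycin-stimulated) = 1517.1833
Fold change = 1517.1833 / 2845.8090 = 0.53313
log2(0.53313) = -0.9074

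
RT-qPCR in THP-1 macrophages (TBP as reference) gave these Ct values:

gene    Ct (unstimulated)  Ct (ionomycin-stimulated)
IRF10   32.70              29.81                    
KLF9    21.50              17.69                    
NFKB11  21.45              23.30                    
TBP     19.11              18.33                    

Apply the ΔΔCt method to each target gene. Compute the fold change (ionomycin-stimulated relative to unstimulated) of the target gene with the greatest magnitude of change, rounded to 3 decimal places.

8.168

IRF10: ΔΔCt = (29.81−18.33) − (32.70−19.11) = 11.48 − 13.59 = -2.11; fold change = 2^2.11 = 4.317
KLF9: ΔΔCt = (17.69−18.33) − (21.50−19.11) = -0.64 − 2.39 = -3.03; fold change = 2^3.03 = 8.168
NFKB11: ΔΔCt = (23.30−18.33) − (21.45−19.11) = 4.97 − 2.34 = 2.63; fold change = 2^-2.63 = 0.162
KLF9 has the largest |ΔΔCt| = 3.03.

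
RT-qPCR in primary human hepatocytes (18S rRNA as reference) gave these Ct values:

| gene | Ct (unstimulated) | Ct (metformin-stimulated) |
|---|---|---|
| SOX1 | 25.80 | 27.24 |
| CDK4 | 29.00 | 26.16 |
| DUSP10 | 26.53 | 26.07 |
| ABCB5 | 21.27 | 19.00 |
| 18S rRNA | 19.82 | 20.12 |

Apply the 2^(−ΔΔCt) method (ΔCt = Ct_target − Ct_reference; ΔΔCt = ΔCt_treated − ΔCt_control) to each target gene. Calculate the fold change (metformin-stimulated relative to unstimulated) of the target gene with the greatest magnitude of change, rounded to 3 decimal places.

SOX1: ΔΔCt = (27.24−20.12) − (25.80−19.82) = 7.12 − 5.98 = 1.14; fold change = 2^-1.14 = 0.454
CDK4: ΔΔCt = (26.16−20.12) − (29.00−19.82) = 6.04 − 9.18 = -3.14; fold change = 2^3.14 = 8.815
DUSP10: ΔΔCt = (26.07−20.12) − (26.53−19.82) = 5.95 − 6.71 = -0.76; fold change = 2^0.76 = 1.693
ABCB5: ΔΔCt = (19.00−20.12) − (21.27−19.82) = -1.12 − 1.45 = -2.57; fold change = 2^2.57 = 5.938
CDK4 has the largest |ΔΔCt| = 3.14.

8.815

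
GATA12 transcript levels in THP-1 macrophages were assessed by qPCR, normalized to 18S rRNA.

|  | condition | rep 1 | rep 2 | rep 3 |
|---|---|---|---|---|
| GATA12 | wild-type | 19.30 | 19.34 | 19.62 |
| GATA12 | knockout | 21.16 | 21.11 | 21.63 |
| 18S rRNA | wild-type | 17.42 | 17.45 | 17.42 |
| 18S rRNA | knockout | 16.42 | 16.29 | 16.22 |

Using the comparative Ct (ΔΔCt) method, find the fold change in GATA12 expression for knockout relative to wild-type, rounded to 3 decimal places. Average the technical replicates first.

0.125

Mean Ct: GATA12 wild-type 19.420; GATA12 knockout 21.300; 18S rRNA wild-type 17.430; 18S rRNA knockout 16.310
ΔCt(wild-type) = 19.420 − 17.430 = 1.990
ΔCt(knockout) = 21.300 − 16.310 = 4.990
ΔΔCt = 4.990 − 1.990 = 3.000
Fold change = 2^(−3.000) = 0.1250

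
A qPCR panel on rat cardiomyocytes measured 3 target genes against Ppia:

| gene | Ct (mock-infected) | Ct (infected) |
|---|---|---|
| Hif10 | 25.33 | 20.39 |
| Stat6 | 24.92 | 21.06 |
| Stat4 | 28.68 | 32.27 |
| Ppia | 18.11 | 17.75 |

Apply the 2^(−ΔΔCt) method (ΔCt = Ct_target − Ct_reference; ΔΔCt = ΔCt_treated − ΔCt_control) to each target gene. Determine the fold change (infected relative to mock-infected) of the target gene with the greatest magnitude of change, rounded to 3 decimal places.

23.918

Hif10: ΔΔCt = (20.39−17.75) − (25.33−18.11) = 2.64 − 7.22 = -4.58; fold change = 2^4.58 = 23.918
Stat6: ΔΔCt = (21.06−17.75) − (24.92−18.11) = 3.31 − 6.81 = -3.50; fold change = 2^3.50 = 11.314
Stat4: ΔΔCt = (32.27−17.75) − (28.68−18.11) = 14.52 − 10.57 = 3.95; fold change = 2^-3.95 = 0.065
Hif10 has the largest |ΔΔCt| = 4.58.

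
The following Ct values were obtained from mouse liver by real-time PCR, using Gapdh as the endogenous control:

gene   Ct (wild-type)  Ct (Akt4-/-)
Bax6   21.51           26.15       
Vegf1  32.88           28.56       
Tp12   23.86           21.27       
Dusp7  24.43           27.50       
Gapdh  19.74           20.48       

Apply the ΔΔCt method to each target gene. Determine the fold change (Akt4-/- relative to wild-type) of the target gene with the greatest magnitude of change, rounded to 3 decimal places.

Bax6: ΔΔCt = (26.15−20.48) − (21.51−19.74) = 5.67 − 1.77 = 3.90; fold change = 2^-3.90 = 0.067
Vegf1: ΔΔCt = (28.56−20.48) − (32.88−19.74) = 8.08 − 13.14 = -5.06; fold change = 2^5.06 = 33.359
Tp12: ΔΔCt = (21.27−20.48) − (23.86−19.74) = 0.79 − 4.12 = -3.33; fold change = 2^3.33 = 10.056
Dusp7: ΔΔCt = (27.50−20.48) − (24.43−19.74) = 7.02 − 4.69 = 2.33; fold change = 2^-2.33 = 0.199
Vegf1 has the largest |ΔΔCt| = 5.06.

33.359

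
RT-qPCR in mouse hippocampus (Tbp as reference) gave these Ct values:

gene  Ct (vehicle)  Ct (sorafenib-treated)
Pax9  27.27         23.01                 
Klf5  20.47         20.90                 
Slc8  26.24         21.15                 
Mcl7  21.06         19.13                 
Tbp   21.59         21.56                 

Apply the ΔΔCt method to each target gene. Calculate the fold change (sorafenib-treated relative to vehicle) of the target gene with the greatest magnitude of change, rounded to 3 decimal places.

Pax9: ΔΔCt = (23.01−21.56) − (27.27−21.59) = 1.45 − 5.68 = -4.23; fold change = 2^4.23 = 18.765
Klf5: ΔΔCt = (20.90−21.56) − (20.47−21.59) = -0.66 − (-1.12) = 0.46; fold change = 2^-0.46 = 0.727
Slc8: ΔΔCt = (21.15−21.56) − (26.24−21.59) = -0.41 − 4.65 = -5.06; fold change = 2^5.06 = 33.359
Mcl7: ΔΔCt = (19.13−21.56) − (21.06−21.59) = -2.43 − (-0.53) = -1.90; fold change = 2^1.90 = 3.732
Slc8 has the largest |ΔΔCt| = 5.06.

33.359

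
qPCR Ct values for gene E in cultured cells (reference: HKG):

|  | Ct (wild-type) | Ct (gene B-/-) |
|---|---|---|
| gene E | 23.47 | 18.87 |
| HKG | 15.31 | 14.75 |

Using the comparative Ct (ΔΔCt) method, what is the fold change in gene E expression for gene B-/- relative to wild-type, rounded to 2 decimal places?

16.45

ΔCt(wild-type) = 23.470 − 15.310 = 8.160
ΔCt(gene B-/-) = 18.870 − 14.750 = 4.120
ΔΔCt = 4.120 − 8.160 = -4.040
Fold change = 2^(−(-4.040)) = 2^4.040 = 16.450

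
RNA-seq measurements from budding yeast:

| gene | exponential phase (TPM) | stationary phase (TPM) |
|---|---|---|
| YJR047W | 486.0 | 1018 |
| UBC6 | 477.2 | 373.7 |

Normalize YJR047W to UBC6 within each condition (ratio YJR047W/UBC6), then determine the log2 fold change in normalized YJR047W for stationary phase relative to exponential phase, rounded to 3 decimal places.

YJR047W/UBC6 (exponential phase) = 486.0 / 477.2 = 1.0184
YJR047W/UBC6 (stationary phase) = 1018 / 373.7 = 2.7241
Fold change = 2.7241 / 1.0184 = 2.6748
log2(2.6748) = 1.4194

1.419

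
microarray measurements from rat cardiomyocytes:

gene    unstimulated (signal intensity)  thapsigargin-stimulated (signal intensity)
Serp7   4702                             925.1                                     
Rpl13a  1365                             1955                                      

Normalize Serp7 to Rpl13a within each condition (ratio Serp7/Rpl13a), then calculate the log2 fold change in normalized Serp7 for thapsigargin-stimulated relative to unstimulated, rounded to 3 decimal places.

-2.864

Serp7/Rpl13a (unstimulated) = 4702 / 1365 = 3.4447
Serp7/Rpl13a (thapsigargin-stimulated) = 925.1 / 1955 = 0.4732
Fold change = 0.4732 / 3.4447 = 0.1374
log2(0.1374) = -2.8639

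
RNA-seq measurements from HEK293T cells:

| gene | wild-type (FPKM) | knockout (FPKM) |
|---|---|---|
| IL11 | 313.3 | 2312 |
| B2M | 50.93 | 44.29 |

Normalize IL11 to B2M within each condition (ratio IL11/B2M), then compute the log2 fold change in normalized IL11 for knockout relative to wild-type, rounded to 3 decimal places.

IL11/B2M (wild-type) = 313.3 / 50.93 = 6.1516
IL11/B2M (knockout) = 2312 / 44.29 = 52.201
Fold change = 52.201 / 6.1516 = 8.4859
log2(8.4859) = 3.0851

3.085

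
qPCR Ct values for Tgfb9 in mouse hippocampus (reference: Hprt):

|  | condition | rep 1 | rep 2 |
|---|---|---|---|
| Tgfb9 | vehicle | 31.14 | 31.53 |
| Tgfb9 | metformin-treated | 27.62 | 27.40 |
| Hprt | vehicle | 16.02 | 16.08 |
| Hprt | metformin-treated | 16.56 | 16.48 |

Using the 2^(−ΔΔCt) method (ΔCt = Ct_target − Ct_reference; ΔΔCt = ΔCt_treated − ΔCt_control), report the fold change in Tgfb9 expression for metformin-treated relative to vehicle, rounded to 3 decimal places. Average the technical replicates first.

19.630

Mean Ct: Tgfb9 vehicle 31.335; Tgfb9 metformin-treated 27.510; Hprt vehicle 16.050; Hprt metformin-treated 16.520
ΔCt(vehicle) = 31.335 − 16.050 = 15.285
ΔCt(metformin-treated) = 27.510 − 16.520 = 10.990
ΔΔCt = 10.990 − 15.285 = -4.295
Fold change = 2^(−(-4.295)) = 2^4.295 = 19.6302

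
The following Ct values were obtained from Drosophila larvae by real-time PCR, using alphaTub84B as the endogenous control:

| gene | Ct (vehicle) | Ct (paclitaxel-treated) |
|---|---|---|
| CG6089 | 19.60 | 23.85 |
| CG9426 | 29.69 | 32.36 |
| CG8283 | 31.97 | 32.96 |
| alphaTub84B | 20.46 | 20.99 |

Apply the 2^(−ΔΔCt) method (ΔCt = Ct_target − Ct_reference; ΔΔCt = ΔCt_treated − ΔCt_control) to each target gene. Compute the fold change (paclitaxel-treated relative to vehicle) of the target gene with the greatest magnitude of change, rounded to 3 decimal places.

CG6089: ΔΔCt = (23.85−20.99) − (19.60−20.46) = 2.86 − (-0.86) = 3.72; fold change = 2^-3.72 = 0.076
CG9426: ΔΔCt = (32.36−20.99) − (29.69−20.46) = 11.37 − 9.23 = 2.14; fold change = 2^-2.14 = 0.227
CG8283: ΔΔCt = (32.96−20.99) − (31.97−20.46) = 11.97 − 11.51 = 0.46; fold change = 2^-0.46 = 0.727
CG6089 has the largest |ΔΔCt| = 3.72.

0.076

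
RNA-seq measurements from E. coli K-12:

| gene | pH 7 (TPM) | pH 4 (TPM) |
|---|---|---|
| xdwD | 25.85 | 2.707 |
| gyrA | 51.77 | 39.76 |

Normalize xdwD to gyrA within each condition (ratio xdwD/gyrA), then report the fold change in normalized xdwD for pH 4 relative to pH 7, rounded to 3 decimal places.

xdwD/gyrA (pH 7) = 25.85 / 51.77 = 0.49932
xdwD/gyrA (pH 4) = 2.707 / 39.76 = 0.068084
Fold change = 0.068084 / 0.49932 = 0.1364

0.136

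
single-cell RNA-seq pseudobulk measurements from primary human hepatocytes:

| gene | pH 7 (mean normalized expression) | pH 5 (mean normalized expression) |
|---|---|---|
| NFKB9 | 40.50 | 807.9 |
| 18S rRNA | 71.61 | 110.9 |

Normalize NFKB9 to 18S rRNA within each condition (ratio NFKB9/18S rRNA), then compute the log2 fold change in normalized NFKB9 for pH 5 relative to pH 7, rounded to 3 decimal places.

3.687

NFKB9/18S rRNA (pH 7) = 40.50 / 71.61 = 0.56556
NFKB9/18S rRNA (pH 5) = 807.9 / 110.9 = 7.2849
Fold change = 7.2849 / 0.56556 = 12.8809
log2(12.8809) = 3.6872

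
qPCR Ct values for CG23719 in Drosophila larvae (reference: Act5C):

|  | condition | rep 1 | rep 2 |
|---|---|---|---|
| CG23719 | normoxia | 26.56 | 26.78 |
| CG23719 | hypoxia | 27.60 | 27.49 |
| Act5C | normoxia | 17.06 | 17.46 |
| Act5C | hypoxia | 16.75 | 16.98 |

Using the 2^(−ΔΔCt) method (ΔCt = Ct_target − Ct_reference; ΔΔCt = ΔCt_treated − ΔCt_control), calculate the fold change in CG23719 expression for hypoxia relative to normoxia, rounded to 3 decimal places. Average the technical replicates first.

Mean Ct: CG23719 normoxia 26.670; CG23719 hypoxia 27.545; Act5C normoxia 17.260; Act5C hypoxia 16.865
ΔCt(normoxia) = 26.670 − 17.260 = 9.410
ΔCt(hypoxia) = 27.545 − 16.865 = 10.680
ΔΔCt = 10.680 − 9.410 = 1.270
Fold change = 2^(−1.270) = 0.4147

0.415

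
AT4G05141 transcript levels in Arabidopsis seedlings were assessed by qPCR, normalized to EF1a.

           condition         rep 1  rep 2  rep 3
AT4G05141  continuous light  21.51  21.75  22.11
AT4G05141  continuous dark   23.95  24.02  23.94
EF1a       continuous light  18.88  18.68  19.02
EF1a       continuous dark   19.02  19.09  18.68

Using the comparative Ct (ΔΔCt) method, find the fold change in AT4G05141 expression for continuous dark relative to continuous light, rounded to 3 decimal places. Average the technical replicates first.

Mean Ct: AT4G05141 continuous light 21.790; AT4G05141 continuous dark 23.970; EF1a continuous light 18.860; EF1a continuous dark 18.930
ΔCt(continuous light) = 21.790 − 18.860 = 2.930
ΔCt(continuous dark) = 23.970 − 18.930 = 5.040
ΔΔCt = 5.040 − 2.930 = 2.110
Fold change = 2^(−2.110) = 0.2316

0.232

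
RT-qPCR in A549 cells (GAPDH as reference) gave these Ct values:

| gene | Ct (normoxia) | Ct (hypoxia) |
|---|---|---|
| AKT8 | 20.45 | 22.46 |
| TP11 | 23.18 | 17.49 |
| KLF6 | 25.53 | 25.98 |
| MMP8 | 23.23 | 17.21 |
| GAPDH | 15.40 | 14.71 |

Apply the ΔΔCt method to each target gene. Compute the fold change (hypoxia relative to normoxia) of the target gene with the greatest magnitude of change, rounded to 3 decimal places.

AKT8: ΔΔCt = (22.46−14.71) − (20.45−15.40) = 7.75 − 5.05 = 2.70; fold change = 2^-2.70 = 0.154
TP11: ΔΔCt = (17.49−14.71) − (23.18−15.40) = 2.78 − 7.78 = -5.00; fold change = 2^5.00 = 32.000
KLF6: ΔΔCt = (25.98−14.71) − (25.53−15.40) = 11.27 − 10.13 = 1.14; fold change = 2^-1.14 = 0.454
MMP8: ΔΔCt = (17.21−14.71) − (23.23−15.40) = 2.50 − 7.83 = -5.33; fold change = 2^5.33 = 40.224
MMP8 has the largest |ΔΔCt| = 5.33.

40.224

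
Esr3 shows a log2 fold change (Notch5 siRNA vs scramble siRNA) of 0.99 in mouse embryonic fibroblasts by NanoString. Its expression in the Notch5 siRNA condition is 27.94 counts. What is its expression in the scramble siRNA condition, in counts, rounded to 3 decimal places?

Fold change = 2^(0.99) = 1.9862
scramble siRNA expression = 27.94 / 1.9862 = 14.067

14.067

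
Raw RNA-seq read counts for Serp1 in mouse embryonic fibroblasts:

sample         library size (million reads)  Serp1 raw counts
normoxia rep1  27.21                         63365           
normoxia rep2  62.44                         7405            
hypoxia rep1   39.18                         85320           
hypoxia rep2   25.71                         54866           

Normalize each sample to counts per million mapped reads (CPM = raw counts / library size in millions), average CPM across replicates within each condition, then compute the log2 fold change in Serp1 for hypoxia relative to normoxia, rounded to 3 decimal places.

0.817

CPM(normoxia rep1) = 63365 / 27.21 = 2328.7394
CPM(normoxia rep2) = 7405 / 62.44 = 118.5939
CPM(hypoxia rep1) = 85320 / 39.18 = 2177.6417
CPM(hypoxia rep2) = 54866 / 25.71 = 2134.0335
mean CPM(normoxia) = 1223.6666; mean CPM(hypoxia) = 2155.8376
Fold change = 2155.8376 / 1223.6666 = 1.76179
log2(1.76179) = 0.8170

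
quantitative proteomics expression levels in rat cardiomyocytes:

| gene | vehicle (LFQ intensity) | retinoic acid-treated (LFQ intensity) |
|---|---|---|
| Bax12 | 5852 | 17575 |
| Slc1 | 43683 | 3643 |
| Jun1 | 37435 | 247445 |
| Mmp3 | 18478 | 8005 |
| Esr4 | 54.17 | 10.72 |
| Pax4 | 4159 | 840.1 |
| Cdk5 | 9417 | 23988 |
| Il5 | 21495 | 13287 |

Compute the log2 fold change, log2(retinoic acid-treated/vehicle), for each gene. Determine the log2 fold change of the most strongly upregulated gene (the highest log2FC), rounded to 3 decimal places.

log2(17575/5852) = 1.587  (Bax12)
log2(3643/43683) = -3.584  (Slc1)
log2(247445/37435) = 2.725  (Jun1)
log2(8005/18478) = -1.207  (Mmp3)
log2(10.72/54.17) = -2.337  (Esr4)
log2(840.1/4159) = -2.308  (Pax4)
log2(23988/9417) = 1.349  (Cdk5)
log2(13287/21495) = -0.694  (Il5)
Jun1 is most strongly upregulated.

2.725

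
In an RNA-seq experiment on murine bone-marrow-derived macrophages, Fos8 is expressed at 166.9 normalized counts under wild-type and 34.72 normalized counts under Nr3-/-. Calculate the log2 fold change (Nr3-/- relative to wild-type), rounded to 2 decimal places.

-2.27

Fold change = 34.72 / 166.9 = 0.2080
log2(0.2080) = -2.265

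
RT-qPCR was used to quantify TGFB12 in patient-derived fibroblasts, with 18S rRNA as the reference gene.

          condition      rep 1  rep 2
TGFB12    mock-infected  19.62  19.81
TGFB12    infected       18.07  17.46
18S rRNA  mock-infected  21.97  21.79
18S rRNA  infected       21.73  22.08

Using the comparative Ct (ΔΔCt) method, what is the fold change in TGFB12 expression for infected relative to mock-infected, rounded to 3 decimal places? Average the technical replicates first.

3.931

Mean Ct: TGFB12 mock-infected 19.715; TGFB12 infected 17.765; 18S rRNA mock-infected 21.880; 18S rRNA infected 21.905
ΔCt(mock-infected) = 19.715 − 21.880 = -2.165
ΔCt(infected) = 17.765 − 21.905 = -4.140
ΔΔCt = -4.140 − (-2.165) = -1.975
Fold change = 2^(−(-1.975)) = 2^1.975 = 3.9313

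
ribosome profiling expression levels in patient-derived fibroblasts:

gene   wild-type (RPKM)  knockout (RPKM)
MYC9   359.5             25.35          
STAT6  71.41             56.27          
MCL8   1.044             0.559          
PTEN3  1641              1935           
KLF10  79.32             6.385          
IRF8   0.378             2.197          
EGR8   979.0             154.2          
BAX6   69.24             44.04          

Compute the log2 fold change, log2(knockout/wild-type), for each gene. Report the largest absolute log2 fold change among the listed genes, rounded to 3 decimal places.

3.826

log2(25.35/359.5) = -3.826  (MYC9)
log2(56.27/71.41) = -0.344  (STAT6)
log2(0.559/1.044) = -0.901  (MCL8)
log2(1935/1641) = 0.238  (PTEN3)
log2(6.385/79.32) = -3.635  (KLF10)
log2(2.197/0.378) = 2.539  (IRF8)
log2(154.2/979.0) = -2.667  (EGR8)
log2(44.04/69.24) = -0.653  (BAX6)
The largest magnitude belongs to MYC9.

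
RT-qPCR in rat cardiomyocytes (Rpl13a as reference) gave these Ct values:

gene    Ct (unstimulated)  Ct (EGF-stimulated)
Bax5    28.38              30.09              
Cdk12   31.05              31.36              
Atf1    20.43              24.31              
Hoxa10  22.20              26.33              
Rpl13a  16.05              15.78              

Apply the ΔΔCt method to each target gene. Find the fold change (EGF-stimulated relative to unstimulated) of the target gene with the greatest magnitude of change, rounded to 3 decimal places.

Bax5: ΔΔCt = (30.09−15.78) − (28.38−16.05) = 14.31 − 12.33 = 1.98; fold change = 2^-1.98 = 0.253
Cdk12: ΔΔCt = (31.36−15.78) − (31.05−16.05) = 15.58 − 15.00 = 0.58; fold change = 2^-0.58 = 0.669
Atf1: ΔΔCt = (24.31−15.78) − (20.43−16.05) = 8.53 − 4.38 = 4.15; fold change = 2^-4.15 = 0.056
Hoxa10: ΔΔCt = (26.33−15.78) − (22.20−16.05) = 10.55 − 6.15 = 4.40; fold change = 2^-4.40 = 0.047
Hoxa10 has the largest |ΔΔCt| = 4.40.

0.047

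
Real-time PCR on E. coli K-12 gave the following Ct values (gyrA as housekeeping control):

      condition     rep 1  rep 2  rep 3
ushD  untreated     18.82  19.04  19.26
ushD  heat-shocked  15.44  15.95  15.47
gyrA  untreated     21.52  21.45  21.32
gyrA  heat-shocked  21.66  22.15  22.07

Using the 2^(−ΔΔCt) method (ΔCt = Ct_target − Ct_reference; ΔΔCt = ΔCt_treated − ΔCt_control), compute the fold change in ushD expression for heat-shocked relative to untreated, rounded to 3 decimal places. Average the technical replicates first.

15.455

Mean Ct: ushD untreated 19.040; ushD heat-shocked 15.620; gyrA untreated 21.430; gyrA heat-shocked 21.960
ΔCt(untreated) = 19.040 − 21.430 = -2.390
ΔCt(heat-shocked) = 15.620 − 21.960 = -6.340
ΔΔCt = -6.340 − (-2.390) = -3.950
Fold change = 2^(−(-3.950)) = 2^3.950 = 15.4550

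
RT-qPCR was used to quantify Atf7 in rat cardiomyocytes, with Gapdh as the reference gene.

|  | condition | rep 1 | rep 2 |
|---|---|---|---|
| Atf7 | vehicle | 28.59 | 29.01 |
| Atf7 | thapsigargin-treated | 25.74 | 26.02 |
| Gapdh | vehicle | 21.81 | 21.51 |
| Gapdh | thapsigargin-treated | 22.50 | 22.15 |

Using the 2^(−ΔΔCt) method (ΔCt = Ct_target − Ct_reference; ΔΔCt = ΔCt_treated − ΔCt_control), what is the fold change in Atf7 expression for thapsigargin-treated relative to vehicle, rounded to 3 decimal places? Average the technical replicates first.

12.000

Mean Ct: Atf7 vehicle 28.800; Atf7 thapsigargin-treated 25.880; Gapdh vehicle 21.660; Gapdh thapsigargin-treated 22.325
ΔCt(vehicle) = 28.800 − 21.660 = 7.140
ΔCt(thapsigargin-treated) = 25.880 − 22.325 = 3.555
ΔΔCt = 3.555 − 7.140 = -3.585
Fold change = 2^(−(-3.585)) = 2^3.585 = 12.0003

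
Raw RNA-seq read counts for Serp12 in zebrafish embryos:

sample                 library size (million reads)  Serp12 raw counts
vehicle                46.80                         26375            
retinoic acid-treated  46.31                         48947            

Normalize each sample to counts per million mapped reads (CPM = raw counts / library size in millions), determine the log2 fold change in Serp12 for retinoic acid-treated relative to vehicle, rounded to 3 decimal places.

0.907

CPM(vehicle) = 26375 / 46.80 = 563.5684
CPM(retinoic acid-treated) = 48947 / 46.31 = 1056.9423
Fold change = 1056.9423 / 563.5684 = 1.87545
log2(1.87545) = 0.9072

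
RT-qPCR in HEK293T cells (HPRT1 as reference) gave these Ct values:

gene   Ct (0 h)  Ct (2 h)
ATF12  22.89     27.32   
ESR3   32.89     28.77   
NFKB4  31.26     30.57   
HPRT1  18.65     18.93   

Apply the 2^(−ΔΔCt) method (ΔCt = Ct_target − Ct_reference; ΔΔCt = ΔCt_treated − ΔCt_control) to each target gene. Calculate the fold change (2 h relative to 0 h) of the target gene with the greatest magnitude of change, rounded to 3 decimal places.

21.112

ATF12: ΔΔCt = (27.32−18.93) − (22.89−18.65) = 8.39 − 4.24 = 4.15; fold change = 2^-4.15 = 0.056
ESR3: ΔΔCt = (28.77−18.93) − (32.89−18.65) = 9.84 − 14.24 = -4.40; fold change = 2^4.40 = 21.112
NFKB4: ΔΔCt = (30.57−18.93) − (31.26−18.65) = 11.64 − 12.61 = -0.97; fold change = 2^0.97 = 1.959
ESR3 has the largest |ΔΔCt| = 4.40.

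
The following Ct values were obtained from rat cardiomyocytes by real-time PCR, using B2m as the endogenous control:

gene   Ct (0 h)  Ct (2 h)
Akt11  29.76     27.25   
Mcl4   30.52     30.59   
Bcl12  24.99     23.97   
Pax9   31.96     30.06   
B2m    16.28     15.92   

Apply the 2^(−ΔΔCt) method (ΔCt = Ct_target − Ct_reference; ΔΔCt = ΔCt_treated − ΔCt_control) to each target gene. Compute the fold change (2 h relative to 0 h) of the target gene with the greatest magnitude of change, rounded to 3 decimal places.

Akt11: ΔΔCt = (27.25−15.92) − (29.76−16.28) = 11.33 − 13.48 = -2.15; fold change = 2^2.15 = 4.438
Mcl4: ΔΔCt = (30.59−15.92) − (30.52−16.28) = 14.67 − 14.24 = 0.43; fold change = 2^-0.43 = 0.742
Bcl12: ΔΔCt = (23.97−15.92) − (24.99−16.28) = 8.05 − 8.71 = -0.66; fold change = 2^0.66 = 1.580
Pax9: ΔΔCt = (30.06−15.92) − (31.96−16.28) = 14.14 − 15.68 = -1.54; fold change = 2^1.54 = 2.908
Akt11 has the largest |ΔΔCt| = 2.15.

4.438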